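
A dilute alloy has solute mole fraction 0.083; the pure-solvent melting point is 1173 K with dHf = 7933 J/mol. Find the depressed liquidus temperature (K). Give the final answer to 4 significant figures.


dT = R*Tm^2*x / dHf
dT = 8.314 * 1173^2 * 0.083 / 7933
dT = 119.687 K
T_new = 1173 - 119.687 = 1053 K


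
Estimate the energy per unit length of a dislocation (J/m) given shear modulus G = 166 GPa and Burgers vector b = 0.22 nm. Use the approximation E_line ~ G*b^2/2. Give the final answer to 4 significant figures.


E = G*b^2/2
b = 0.22 nm = 2.2e-10 m
G = 166 GPa = 1.66e+11 Pa
E = 0.5 * 1.66e+11 * (2.2e-10)^2
E = 4.017e-09 J/m


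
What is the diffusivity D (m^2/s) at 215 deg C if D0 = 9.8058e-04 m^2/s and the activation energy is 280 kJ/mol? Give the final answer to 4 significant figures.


D = D0 * exp(-Qd / (R*T))
T = 488.15 K
D = 9.8058e-04 * exp(-280e3 / (8.314 * 488.15))
D = 1.069e-33 m^2/s


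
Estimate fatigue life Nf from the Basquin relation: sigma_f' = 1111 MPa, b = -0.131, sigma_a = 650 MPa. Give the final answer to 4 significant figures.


sigma_a = sigma_f' * (2*Nf)^b
2*Nf = (sigma_a / sigma_f')^(1/b)
2*Nf = (650 / 1111)^(1/-0.131)
2*Nf = 59.8556
Nf = 29.93 cycles


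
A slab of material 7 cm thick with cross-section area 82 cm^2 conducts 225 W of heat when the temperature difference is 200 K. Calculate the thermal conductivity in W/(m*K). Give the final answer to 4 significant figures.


k = Q*L / (A*dT)
L = 0.07 m, A = 8.2e-03 m^2
k = 225 * 0.07 / (8.2e-03 * 200)
k = 9.604 W/(m*K)


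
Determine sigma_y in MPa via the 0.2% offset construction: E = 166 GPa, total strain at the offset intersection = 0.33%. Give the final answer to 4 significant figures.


Offset strain = 0.002
Elastic strain at yield = total_strain - offset = 3.3e-03 - 0.002 = 1.3e-03
sigma_y = E * elastic_strain = 166000 * 1.3e-03
sigma_y = 215.8 MPa


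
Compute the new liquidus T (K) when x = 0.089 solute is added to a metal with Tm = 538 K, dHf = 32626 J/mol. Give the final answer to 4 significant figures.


dT = R*Tm^2*x / dHf
dT = 8.314 * 538^2 * 0.089 / 32626
dT = 6.56449 K
T_new = 538 - 6.56449 = 531.4 K


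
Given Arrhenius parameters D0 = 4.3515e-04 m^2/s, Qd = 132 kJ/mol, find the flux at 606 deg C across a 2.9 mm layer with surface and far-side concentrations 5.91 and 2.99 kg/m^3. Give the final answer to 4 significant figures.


Step 1: D = D0 * exp(-Qd/(R*T))
T = 606 + 273.15 = 879.15 K
D = 4.3515e-04 * exp(-132e3 / (8.314 * 879.15)) = 6.24575e-12 m^2/s
Step 2: J = D * (C1 - C2) / dx
J = 6.24575e-12 * (5.91 - 2.99) / 2.9e-03
J = 6.289e-09 kg/(m^2*s)


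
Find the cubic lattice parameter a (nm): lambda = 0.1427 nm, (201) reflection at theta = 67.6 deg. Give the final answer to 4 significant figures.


d = lambda / (2*sin(theta))
d = 0.1427 / (2*sin(67.6 deg))
d = 0.077173 nm
a = d * sqrt(h^2+k^2+l^2) = 0.077173 * sqrt(5)
a = 0.1726 nm


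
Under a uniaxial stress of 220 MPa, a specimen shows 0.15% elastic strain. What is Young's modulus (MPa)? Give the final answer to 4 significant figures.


E = sigma / epsilon
epsilon = 0.15% = 1.5e-03
E = 220 / 1.5e-03
E = 146700 MPa


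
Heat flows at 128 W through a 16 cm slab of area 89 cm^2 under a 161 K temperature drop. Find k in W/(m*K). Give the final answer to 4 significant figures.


k = Q*L / (A*dT)
L = 0.16 m, A = 8.9e-03 m^2
k = 128 * 0.16 / (8.9e-03 * 161)
k = 14.29 W/(m*K)


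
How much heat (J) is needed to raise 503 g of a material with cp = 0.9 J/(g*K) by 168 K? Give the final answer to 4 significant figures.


Q = m * cp * dT
Q = 503 * 0.9 * 168
Q = 76050 J


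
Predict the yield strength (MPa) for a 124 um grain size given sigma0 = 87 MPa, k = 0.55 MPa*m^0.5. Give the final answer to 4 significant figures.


sigma_y = sigma0 + k / sqrt(d)
d = 124 um = 1.24e-04 m
sigma_y = 87 + 0.55 / sqrt(1.24e-04)
sigma_y = 136.4 MPa


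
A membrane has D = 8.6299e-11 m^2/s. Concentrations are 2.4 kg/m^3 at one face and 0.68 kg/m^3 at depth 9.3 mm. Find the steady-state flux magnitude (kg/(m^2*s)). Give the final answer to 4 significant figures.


J = -D * (dC/dx) = D * (C1 - C2) / dx
J = 8.6299e-11 * (2.4 - 0.68) / 9.3e-03
J = 1.596e-08 kg/(m^2*s)


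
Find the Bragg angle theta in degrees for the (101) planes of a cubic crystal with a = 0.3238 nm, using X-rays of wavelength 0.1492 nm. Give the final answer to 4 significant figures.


d = a / sqrt(h^2+k^2+l^2)
d = 0.3238 / sqrt(2) = 0.228961 nm
lambda = 2*d*sin(theta)  =>  sin(theta) = lambda / (2*d)
sin(theta) = 0.1492 / (2 * 0.228961) = 0.325819
theta = 19.02 deg


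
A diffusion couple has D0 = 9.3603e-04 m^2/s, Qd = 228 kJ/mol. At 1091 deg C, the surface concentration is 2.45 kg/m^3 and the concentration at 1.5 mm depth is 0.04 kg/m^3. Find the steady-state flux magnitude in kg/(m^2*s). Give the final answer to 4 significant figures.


Step 1: D = D0 * exp(-Qd/(R*T))
T = 1091 + 273.15 = 1364.15 K
D = 9.3603e-04 * exp(-228e3 / (8.314 * 1364.15)) = 1.74033e-12 m^2/s
Step 2: J = D * (C1 - C2) / dx
J = 1.74033e-12 * (2.45 - 0.04) / 1.5e-03
J = 2.796e-09 kg/(m^2*s)


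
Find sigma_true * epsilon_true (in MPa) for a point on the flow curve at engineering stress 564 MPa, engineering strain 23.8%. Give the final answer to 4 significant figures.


sigma_true = sigma_eng * (1 + epsilon_eng)
sigma_true = 564 * (1 + 0.238) = 698.232 MPa
epsilon_true = ln(1 + epsilon_eng)
epsilon_true = ln(1 + 0.238) = 0.213497
sigma_true * epsilon_true = 698.232 * 0.213497 = 149.1 MPa


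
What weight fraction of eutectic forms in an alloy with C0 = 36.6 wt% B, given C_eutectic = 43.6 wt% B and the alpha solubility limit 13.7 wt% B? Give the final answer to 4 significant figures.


f_primary = (C_e - C0) / (C_e - C_alpha_max)
f_primary = (43.6 - 36.6) / (43.6 - 13.7)
f_primary = 0.234114
f_eutectic = 1 - 0.234114 = 0.7659


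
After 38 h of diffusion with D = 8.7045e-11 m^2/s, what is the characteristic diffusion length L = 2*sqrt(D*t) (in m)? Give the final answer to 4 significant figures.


t = 38 hr = 136800 s
Diffusion length = 2*sqrt(D*t)
= 2*sqrt(8.7045e-11 * 136800)
= 6.902e-03 m


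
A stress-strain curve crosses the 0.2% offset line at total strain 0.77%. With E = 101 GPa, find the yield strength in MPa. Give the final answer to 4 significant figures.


Offset strain = 0.002
Elastic strain at yield = total_strain - offset = 7.7e-03 - 0.002 = 5.7e-03
sigma_y = E * elastic_strain = 101000 * 5.7e-03
sigma_y = 575.7 MPa


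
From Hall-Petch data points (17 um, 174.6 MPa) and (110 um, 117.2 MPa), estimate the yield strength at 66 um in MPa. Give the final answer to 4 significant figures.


sigma_y = sigma0 + k / sqrt(d)
1/sqrt(d1) = 1/sqrt(1.7e-05) = 242.536;  1/sqrt(d2) = 95.3463
k = (sigma1 - sigma2) / (1/sqrt(d1) - 1/sqrt(d2)) = (174.6 - 117.2) / (242.536 - 95.3463) = 0.389974 MPa*m^0.5
sigma0 = sigma1 - k/sqrt(d1) = 174.6 - 0.389974*242.536 = 80.0175 MPa
sigma_y(d3) = 80.0175 + 0.389974 / sqrt(6.6e-05) = 128 MPa


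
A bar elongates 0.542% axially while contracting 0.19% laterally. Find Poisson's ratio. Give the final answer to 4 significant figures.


nu = -epsilon_lat / epsilon_axial
Lateral strain is contraction (negative), so using magnitudes:
nu = 0.19 / 0.542
nu = 0.3506


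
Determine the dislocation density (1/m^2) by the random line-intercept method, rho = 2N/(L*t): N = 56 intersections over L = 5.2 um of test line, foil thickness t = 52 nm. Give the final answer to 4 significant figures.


rho = 2N / (L * t)
L = 5.2 um = 5.2e-06 m, t = 52 nm = 5.2e-08 m
rho = 2 * 56 / (5.2e-06 * 5.2e-08)
rho = 4.142e+14 1/m^2


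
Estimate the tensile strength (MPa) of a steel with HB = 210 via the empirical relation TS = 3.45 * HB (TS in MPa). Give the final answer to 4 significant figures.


TS (MPa) = 3.45 * HB
TS = 3.45 * 210
TS = 724.5 MPa


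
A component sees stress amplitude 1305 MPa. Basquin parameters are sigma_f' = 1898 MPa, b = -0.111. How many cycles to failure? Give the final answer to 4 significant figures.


sigma_a = sigma_f' * (2*Nf)^b
2*Nf = (sigma_a / sigma_f')^(1/b)
2*Nf = (1305 / 1898)^(1/-0.111)
2*Nf = 29.2171
Nf = 14.61 cycles


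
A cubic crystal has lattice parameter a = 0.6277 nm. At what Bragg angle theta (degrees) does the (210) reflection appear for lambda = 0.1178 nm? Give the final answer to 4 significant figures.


d = a / sqrt(h^2+k^2+l^2)
d = 0.6277 / sqrt(5) = 0.280716 nm
lambda = 2*d*sin(theta)  =>  sin(theta) = lambda / (2*d)
sin(theta) = 0.1178 / (2 * 0.280716) = 0.209821
theta = 12.11 deg


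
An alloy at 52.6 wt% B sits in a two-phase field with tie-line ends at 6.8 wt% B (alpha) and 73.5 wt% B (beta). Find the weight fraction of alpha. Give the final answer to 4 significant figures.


f_alpha = (C_beta - C0) / (C_beta - C_alpha)
f_alpha = (73.5 - 52.6) / (73.5 - 6.8)
f_alpha = 0.3133


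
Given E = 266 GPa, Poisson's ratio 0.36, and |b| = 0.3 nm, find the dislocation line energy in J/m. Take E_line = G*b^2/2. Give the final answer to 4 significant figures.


Step 1: G = E / (2*(1+nu))
G = 266 / (2*(1+0.36)) = 97.7941 GPa = 9.77941e+10 Pa
Step 2: E_line = G*b^2/2
b = 0.3 nm = 3e-10 m
E_line = 0.5 * 9.77941e+10 * (3e-10)^2 = 4.401e-09 J/m


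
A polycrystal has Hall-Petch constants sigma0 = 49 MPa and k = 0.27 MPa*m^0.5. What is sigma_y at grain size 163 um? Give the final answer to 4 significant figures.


sigma_y = sigma0 + k / sqrt(d)
d = 163 um = 1.63e-04 m
sigma_y = 49 + 0.27 / sqrt(1.63e-04)
sigma_y = 70.15 MPa


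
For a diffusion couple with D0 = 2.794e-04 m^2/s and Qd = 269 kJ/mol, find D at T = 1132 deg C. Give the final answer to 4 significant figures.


D = D0 * exp(-Qd / (R*T))
T = 1405.15 K
D = 2.794e-04 * exp(-269e3 / (8.314 * 1405.15))
D = 2.793e-14 m^2/s


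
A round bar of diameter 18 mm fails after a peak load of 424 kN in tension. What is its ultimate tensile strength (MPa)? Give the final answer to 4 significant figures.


A0 = pi*(d/2)^2 = pi*(18/2)^2 = 254.469 mm^2
UTS = F_max / A0 = 424*1000 / 254.469
UTS = 1666 MPa


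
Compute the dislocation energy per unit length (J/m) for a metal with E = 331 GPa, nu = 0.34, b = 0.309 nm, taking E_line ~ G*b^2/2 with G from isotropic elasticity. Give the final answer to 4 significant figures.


Step 1: G = E / (2*(1+nu))
G = 331 / (2*(1+0.34)) = 123.507 GPa = 1.23507e+11 Pa
Step 2: E_line = G*b^2/2
b = 0.309 nm = 3.09e-10 m
E_line = 0.5 * 1.23507e+11 * (3.09e-10)^2 = 5.896e-09 J/m


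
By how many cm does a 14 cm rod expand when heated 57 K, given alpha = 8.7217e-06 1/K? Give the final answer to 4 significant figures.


dL = L0 * alpha * dT
dL = 14 * 8.7217e-06 * 57
dL = 6.96e-03 cm


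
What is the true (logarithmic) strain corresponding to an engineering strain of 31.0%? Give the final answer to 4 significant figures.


epsilon_true = ln(1 + epsilon_eng)
epsilon_true = ln(1 + 0.31)
epsilon_true = 0.27


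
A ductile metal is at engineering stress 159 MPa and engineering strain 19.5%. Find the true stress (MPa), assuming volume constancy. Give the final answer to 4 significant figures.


sigma_true = sigma_eng * (1 + epsilon_eng)
sigma_true = 159 * (1 + 0.195)
sigma_true = 190 MPa


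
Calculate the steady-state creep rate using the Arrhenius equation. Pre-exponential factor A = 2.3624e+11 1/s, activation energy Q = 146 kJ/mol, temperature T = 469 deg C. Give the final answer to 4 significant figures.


rate = A * exp(-Q / (R*T))
T = 469 + 273.15 = 742.15 K
rate = 2.3624e+11 * exp(-146e3 / (8.314 * 742.15))
rate = 12.51 1/s


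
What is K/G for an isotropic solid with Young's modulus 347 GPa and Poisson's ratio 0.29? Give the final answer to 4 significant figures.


G = E / (2*(1+nu))
G = 347 / (2*(1+0.29)) = 134.496 GPa
K = E / (3*(1-2*nu))
K = 347 / (3*(1-2*0.29)) = 275.397 GPa
K/G = 275.397 / 134.496 = 2.048


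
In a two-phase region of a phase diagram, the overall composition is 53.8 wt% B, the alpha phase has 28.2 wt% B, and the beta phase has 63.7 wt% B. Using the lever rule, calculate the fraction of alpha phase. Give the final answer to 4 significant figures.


f_alpha = (C_beta - C0) / (C_beta - C_alpha)
f_alpha = (63.7 - 53.8) / (63.7 - 28.2)
f_alpha = 0.2789


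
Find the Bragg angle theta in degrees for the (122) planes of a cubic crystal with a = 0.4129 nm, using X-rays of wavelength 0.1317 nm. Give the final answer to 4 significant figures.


d = a / sqrt(h^2+k^2+l^2)
d = 0.4129 / sqrt(9) = 0.137633 nm
lambda = 2*d*sin(theta)  =>  sin(theta) = lambda / (2*d)
sin(theta) = 0.1317 / (2 * 0.137633) = 0.478445
theta = 28.58 deg


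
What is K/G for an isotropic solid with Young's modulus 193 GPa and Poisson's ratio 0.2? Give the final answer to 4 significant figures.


G = E / (2*(1+nu))
G = 193 / (2*(1+0.2)) = 80.4167 GPa
K = E / (3*(1-2*nu))
K = 193 / (3*(1-2*0.2)) = 107.222 GPa
K/G = 107.222 / 80.4167 = 1.333


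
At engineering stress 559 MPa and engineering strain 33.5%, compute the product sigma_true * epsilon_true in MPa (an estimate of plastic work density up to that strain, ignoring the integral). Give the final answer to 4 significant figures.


sigma_true = sigma_eng * (1 + epsilon_eng)
sigma_true = 559 * (1 + 0.335) = 746.265 MPa
epsilon_true = ln(1 + epsilon_eng)
epsilon_true = ln(1 + 0.335) = 0.288931
sigma_true * epsilon_true = 746.265 * 0.288931 = 215.6 MPa


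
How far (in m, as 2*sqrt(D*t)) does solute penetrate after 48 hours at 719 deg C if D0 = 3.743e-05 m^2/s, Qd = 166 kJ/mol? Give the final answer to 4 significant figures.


Step 1: D = D0 * exp(-Qd/(R*T))
T = 992.15 K
D = 3.743e-05 * exp(-166e3 / (8.314 * 992.15)) = 6.81316e-14 m^2/s
Step 2: L = 2*sqrt(D*t)
t = 48 h = 172800 s
L = 2*sqrt(6.81316e-14 * 172800) = 2.17e-04 m


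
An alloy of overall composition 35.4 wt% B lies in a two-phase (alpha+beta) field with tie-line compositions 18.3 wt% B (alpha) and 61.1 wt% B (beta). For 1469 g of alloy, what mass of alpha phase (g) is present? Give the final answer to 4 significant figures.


f_alpha = (C_beta - C0) / (C_beta - C_alpha)
f_alpha = (61.1 - 35.4) / (61.1 - 18.3) = 0.600467
m_alpha = f_alpha * m_total = 0.600467 * 1469 = 882.1 g


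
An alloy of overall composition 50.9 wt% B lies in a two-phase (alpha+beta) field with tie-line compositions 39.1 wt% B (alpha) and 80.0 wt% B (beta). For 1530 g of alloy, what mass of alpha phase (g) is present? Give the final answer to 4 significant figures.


f_alpha = (C_beta - C0) / (C_beta - C_alpha)
f_alpha = (80.0 - 50.9) / (80.0 - 39.1) = 0.711491
m_alpha = f_alpha * m_total = 0.711491 * 1530 = 1089 g


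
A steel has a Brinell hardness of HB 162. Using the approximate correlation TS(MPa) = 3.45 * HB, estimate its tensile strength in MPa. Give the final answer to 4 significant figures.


TS (MPa) = 3.45 * HB
TS = 3.45 * 162
TS = 558.9 MPa


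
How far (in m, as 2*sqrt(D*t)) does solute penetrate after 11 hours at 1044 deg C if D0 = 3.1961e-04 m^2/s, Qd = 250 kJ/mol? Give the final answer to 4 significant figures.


Step 1: D = D0 * exp(-Qd/(R*T))
T = 1317.15 K
D = 3.1961e-04 * exp(-250e3 / (8.314 * 1317.15)) = 3.88984e-14 m^2/s
Step 2: L = 2*sqrt(D*t)
t = 11 h = 39600 s
L = 2*sqrt(3.88984e-14 * 39600) = 7.85e-05 m


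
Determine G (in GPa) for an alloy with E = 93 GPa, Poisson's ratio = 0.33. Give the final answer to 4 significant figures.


G = E / (2*(1+nu))
G = 93 / (2*(1+0.33))
G = 34.96 GPa


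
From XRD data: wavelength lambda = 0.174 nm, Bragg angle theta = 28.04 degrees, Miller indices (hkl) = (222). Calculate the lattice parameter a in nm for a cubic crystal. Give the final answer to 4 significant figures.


d = lambda / (2*sin(theta))
d = 0.174 / (2*sin(28.04 deg))
d = 0.185072 nm
a = d * sqrt(h^2+k^2+l^2) = 0.185072 * sqrt(12)
a = 0.6411 nm


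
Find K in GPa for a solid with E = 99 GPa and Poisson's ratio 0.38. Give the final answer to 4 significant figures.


K = E / (3*(1-2*nu))
K = 99 / (3*(1-2*0.38))
K = 137.5 GPa


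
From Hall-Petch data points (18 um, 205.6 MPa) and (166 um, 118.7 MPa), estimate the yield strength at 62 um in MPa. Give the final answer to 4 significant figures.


sigma_y = sigma0 + k / sqrt(d)
1/sqrt(d1) = 1/sqrt(1.8e-05) = 235.702;  1/sqrt(d2) = 77.6151
k = (sigma1 - sigma2) / (1/sqrt(d1) - 1/sqrt(d2)) = (205.6 - 118.7) / (235.702 - 77.6151) = 0.549697 MPa*m^0.5
sigma0 = sigma1 - k/sqrt(d1) = 205.6 - 0.549697*235.702 = 76.0353 MPa
sigma_y(d3) = 76.0353 + 0.549697 / sqrt(6.2e-05) = 145.8 MPa


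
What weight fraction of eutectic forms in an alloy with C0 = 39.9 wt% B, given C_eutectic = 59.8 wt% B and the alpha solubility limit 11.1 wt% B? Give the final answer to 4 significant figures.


f_primary = (C_e - C0) / (C_e - C_alpha_max)
f_primary = (59.8 - 39.9) / (59.8 - 11.1)
f_primary = 0.408624
f_eutectic = 1 - 0.408624 = 0.5914


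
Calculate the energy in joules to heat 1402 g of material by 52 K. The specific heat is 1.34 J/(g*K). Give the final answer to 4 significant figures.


Q = m * cp * dT
Q = 1402 * 1.34 * 52
Q = 97690 J


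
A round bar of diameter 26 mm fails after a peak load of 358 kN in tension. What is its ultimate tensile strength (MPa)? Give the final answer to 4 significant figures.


A0 = pi*(d/2)^2 = pi*(26/2)^2 = 530.929 mm^2
UTS = F_max / A0 = 358*1000 / 530.929
UTS = 674.3 MPa


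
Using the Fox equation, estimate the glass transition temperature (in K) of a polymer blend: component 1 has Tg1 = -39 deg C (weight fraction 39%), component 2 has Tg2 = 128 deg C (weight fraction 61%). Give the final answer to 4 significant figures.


1/Tg = w1/Tg1 + w2/Tg2 (in Kelvin)
Tg1 = 234.15 K, Tg2 = 401.15 K
1/Tg = 0.39/234.15 + 0.61/401.15
Tg = 313.9 K


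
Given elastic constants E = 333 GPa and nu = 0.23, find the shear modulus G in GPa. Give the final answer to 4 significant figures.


G = E / (2*(1+nu))
G = 333 / (2*(1+0.23))
G = 135.4 GPa


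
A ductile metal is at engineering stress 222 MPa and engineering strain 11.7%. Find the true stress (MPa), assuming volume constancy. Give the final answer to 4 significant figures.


sigma_true = sigma_eng * (1 + epsilon_eng)
sigma_true = 222 * (1 + 0.117)
sigma_true = 248 MPa


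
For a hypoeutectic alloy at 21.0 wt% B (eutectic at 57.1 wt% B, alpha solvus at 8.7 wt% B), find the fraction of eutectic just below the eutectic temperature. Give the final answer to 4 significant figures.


f_primary = (C_e - C0) / (C_e - C_alpha_max)
f_primary = (57.1 - 21.0) / (57.1 - 8.7)
f_primary = 0.745868
f_eutectic = 1 - 0.745868 = 0.2541


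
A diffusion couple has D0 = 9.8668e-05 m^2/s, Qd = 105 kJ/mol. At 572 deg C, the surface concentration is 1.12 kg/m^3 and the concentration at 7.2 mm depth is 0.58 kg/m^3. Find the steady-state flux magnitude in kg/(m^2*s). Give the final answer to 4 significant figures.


Step 1: D = D0 * exp(-Qd/(R*T))
T = 572 + 273.15 = 845.15 K
D = 9.8668e-05 * exp(-105e3 / (8.314 * 845.15)) = 3.19447e-11 m^2/s
Step 2: J = D * (C1 - C2) / dx
J = 3.19447e-11 * (1.12 - 0.58) / 7.2e-03
J = 2.396e-09 kg/(m^2*s)


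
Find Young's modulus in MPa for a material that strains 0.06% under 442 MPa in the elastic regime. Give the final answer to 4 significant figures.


E = sigma / epsilon
epsilon = 0.06% = 6e-04
E = 442 / 6e-04
E = 736700 MPa


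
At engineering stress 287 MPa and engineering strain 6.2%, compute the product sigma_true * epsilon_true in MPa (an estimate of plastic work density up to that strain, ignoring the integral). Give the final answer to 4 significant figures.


sigma_true = sigma_eng * (1 + epsilon_eng)
sigma_true = 287 * (1 + 0.062) = 304.794 MPa
epsilon_true = ln(1 + epsilon_eng)
epsilon_true = ln(1 + 0.062) = 0.0601539
sigma_true * epsilon_true = 304.794 * 0.0601539 = 18.33 MPa


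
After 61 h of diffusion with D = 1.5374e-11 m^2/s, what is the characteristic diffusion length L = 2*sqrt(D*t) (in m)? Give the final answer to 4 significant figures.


t = 61 hr = 219600 s
Diffusion length = 2*sqrt(D*t)
= 2*sqrt(1.5374e-11 * 219600)
= 3.675e-03 m


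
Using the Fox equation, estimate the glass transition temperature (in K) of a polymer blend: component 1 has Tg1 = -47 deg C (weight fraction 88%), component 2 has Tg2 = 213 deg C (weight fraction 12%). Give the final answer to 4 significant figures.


1/Tg = w1/Tg1 + w2/Tg2 (in Kelvin)
Tg1 = 226.15 K, Tg2 = 486.15 K
1/Tg = 0.88/226.15 + 0.12/486.15
Tg = 241.7 K


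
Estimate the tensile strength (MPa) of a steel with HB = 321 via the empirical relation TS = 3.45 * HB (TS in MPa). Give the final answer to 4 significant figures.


TS (MPa) = 3.45 * HB
TS = 3.45 * 321
TS = 1107 MPa


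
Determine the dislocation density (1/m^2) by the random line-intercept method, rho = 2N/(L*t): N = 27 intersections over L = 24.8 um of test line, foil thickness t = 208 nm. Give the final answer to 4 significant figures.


rho = 2N / (L * t)
L = 24.8 um = 2.48e-05 m, t = 208 nm = 2.08e-07 m
rho = 2 * 27 / (2.48e-05 * 2.08e-07)
rho = 1.047e+13 1/m^2


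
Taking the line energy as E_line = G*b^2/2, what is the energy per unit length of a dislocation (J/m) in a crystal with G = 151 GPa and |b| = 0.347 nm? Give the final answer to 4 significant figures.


E = G*b^2/2
b = 0.347 nm = 3.47e-10 m
G = 151 GPa = 1.51e+11 Pa
E = 0.5 * 1.51e+11 * (3.47e-10)^2
E = 9.091e-09 J/m


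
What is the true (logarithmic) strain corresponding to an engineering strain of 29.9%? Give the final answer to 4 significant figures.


epsilon_true = ln(1 + epsilon_eng)
epsilon_true = ln(1 + 0.299)
epsilon_true = 0.2616


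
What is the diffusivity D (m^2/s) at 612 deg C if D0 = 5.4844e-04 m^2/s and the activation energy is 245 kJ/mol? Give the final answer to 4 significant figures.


D = D0 * exp(-Qd / (R*T))
T = 885.15 K
D = 5.4844e-04 * exp(-245e3 / (8.314 * 885.15))
D = 1.908e-18 m^2/s


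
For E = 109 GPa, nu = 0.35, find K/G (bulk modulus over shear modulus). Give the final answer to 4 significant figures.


G = E / (2*(1+nu))
G = 109 / (2*(1+0.35)) = 40.3704 GPa
K = E / (3*(1-2*nu))
K = 109 / (3*(1-2*0.35)) = 121.111 GPa
K/G = 121.111 / 40.3704 = 3


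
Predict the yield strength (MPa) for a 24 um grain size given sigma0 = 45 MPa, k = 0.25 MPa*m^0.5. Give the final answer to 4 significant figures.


sigma_y = sigma0 + k / sqrt(d)
d = 24 um = 2.4e-05 m
sigma_y = 45 + 0.25 / sqrt(2.4e-05)
sigma_y = 96.03 MPa


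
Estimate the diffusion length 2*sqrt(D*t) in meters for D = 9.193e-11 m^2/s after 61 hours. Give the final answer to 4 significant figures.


t = 61 hr = 219600 s
Diffusion length = 2*sqrt(D*t)
= 2*sqrt(9.193e-11 * 219600)
= 8.986e-03 m


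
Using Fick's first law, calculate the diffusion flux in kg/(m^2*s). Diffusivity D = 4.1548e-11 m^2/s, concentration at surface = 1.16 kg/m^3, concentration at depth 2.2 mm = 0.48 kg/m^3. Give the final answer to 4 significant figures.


J = -D * (dC/dx) = D * (C1 - C2) / dx
J = 4.1548e-11 * (1.16 - 0.48) / 2.2e-03
J = 1.284e-08 kg/(m^2*s)


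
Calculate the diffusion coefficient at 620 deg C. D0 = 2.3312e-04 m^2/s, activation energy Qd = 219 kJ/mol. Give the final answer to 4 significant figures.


D = D0 * exp(-Qd / (R*T))
T = 893.15 K
D = 2.3312e-04 * exp(-219e3 / (8.314 * 893.15))
D = 3.624e-17 m^2/s


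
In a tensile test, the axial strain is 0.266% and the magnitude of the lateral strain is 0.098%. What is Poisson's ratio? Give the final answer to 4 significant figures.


nu = -epsilon_lat / epsilon_axial
Lateral strain is contraction (negative), so using magnitudes:
nu = 0.098 / 0.266
nu = 0.3684


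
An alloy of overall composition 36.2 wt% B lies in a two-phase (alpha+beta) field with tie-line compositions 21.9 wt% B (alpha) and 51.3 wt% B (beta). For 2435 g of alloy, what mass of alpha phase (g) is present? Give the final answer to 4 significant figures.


f_alpha = (C_beta - C0) / (C_beta - C_alpha)
f_alpha = (51.3 - 36.2) / (51.3 - 21.9) = 0.513605
m_alpha = f_alpha * m_total = 0.513605 * 2435 = 1251 g


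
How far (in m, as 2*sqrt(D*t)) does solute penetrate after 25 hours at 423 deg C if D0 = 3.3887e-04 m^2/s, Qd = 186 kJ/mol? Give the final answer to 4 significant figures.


Step 1: D = D0 * exp(-Qd/(R*T))
T = 696.15 K
D = 3.3887e-04 * exp(-186e3 / (8.314 * 696.15)) = 3.74352e-18 m^2/s
Step 2: L = 2*sqrt(D*t)
t = 25 h = 90000 s
L = 2*sqrt(3.74352e-18 * 90000) = 1.161e-06 m


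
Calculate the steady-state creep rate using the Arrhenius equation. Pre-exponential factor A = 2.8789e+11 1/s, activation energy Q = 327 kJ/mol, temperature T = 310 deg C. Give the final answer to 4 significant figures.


rate = A * exp(-Q / (R*T))
T = 310 + 273.15 = 583.15 K
rate = 2.8789e+11 * exp(-327e3 / (8.314 * 583.15))
rate = 1.471e-18 1/s


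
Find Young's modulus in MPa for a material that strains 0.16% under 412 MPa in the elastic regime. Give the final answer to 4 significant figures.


E = sigma / epsilon
epsilon = 0.16% = 1.6e-03
E = 412 / 1.6e-03
E = 257500 MPa


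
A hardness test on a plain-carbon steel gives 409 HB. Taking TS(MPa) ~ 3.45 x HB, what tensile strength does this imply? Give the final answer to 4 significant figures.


TS (MPa) = 3.45 * HB
TS = 3.45 * 409
TS = 1411 MPa


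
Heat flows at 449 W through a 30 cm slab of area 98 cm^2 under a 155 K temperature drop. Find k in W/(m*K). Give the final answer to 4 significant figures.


k = Q*L / (A*dT)
L = 0.3 m, A = 9.8e-03 m^2
k = 449 * 0.3 / (9.8e-03 * 155)
k = 88.68 W/(m*K)


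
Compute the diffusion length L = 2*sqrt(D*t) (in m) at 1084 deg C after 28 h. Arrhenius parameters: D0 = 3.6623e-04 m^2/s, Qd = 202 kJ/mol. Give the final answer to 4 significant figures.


Step 1: D = D0 * exp(-Qd/(R*T))
T = 1357.15 K
D = 3.6623e-04 * exp(-202e3 / (8.314 * 1357.15)) = 6.14894e-12 m^2/s
Step 2: L = 2*sqrt(D*t)
t = 28 h = 100800 s
L = 2*sqrt(6.14894e-12 * 100800) = 1.575e-03 m


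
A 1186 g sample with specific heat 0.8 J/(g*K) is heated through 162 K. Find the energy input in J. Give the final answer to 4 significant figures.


Q = m * cp * dT
Q = 1186 * 0.8 * 162
Q = 153700 J


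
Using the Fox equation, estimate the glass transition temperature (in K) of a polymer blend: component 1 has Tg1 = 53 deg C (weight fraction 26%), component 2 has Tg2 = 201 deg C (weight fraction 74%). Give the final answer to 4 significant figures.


1/Tg = w1/Tg1 + w2/Tg2 (in Kelvin)
Tg1 = 326.15 K, Tg2 = 474.15 K
1/Tg = 0.26/326.15 + 0.74/474.15
Tg = 424.1 K


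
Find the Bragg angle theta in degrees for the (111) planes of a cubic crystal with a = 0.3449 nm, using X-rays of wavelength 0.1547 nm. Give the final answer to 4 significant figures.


d = a / sqrt(h^2+k^2+l^2)
d = 0.3449 / sqrt(3) = 0.199128 nm
lambda = 2*d*sin(theta)  =>  sin(theta) = lambda / (2*d)
sin(theta) = 0.1547 / (2 * 0.199128) = 0.388443
theta = 22.86 deg


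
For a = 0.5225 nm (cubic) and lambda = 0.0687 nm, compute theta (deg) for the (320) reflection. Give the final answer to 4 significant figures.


d = a / sqrt(h^2+k^2+l^2)
d = 0.5225 / sqrt(13) = 0.144915 nm
lambda = 2*d*sin(theta)  =>  sin(theta) = lambda / (2*d)
sin(theta) = 0.0687 / (2 * 0.144915) = 0.237035
theta = 13.71 deg


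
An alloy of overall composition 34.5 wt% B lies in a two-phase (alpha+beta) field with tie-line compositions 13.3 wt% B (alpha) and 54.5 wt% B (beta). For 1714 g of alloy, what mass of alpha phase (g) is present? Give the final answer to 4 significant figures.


f_alpha = (C_beta - C0) / (C_beta - C_alpha)
f_alpha = (54.5 - 34.5) / (54.5 - 13.3) = 0.485437
m_alpha = f_alpha * m_total = 0.485437 * 1714 = 832 g


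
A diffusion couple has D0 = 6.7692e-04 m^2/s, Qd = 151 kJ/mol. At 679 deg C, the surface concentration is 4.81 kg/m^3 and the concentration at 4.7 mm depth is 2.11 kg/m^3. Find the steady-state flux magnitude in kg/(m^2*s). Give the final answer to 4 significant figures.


Step 1: D = D0 * exp(-Qd/(R*T))
T = 679 + 273.15 = 952.15 K
D = 6.7692e-04 * exp(-151e3 / (8.314 * 952.15)) = 3.51906e-12 m^2/s
Step 2: J = D * (C1 - C2) / dx
J = 3.51906e-12 * (4.81 - 2.11) / 4.7e-03
J = 2.022e-09 kg/(m^2*s)


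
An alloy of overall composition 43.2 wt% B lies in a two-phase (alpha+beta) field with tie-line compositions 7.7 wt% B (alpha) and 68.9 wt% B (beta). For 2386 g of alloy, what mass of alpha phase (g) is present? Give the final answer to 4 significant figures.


f_alpha = (C_beta - C0) / (C_beta - C_alpha)
f_alpha = (68.9 - 43.2) / (68.9 - 7.7) = 0.419935
m_alpha = f_alpha * m_total = 0.419935 * 2386 = 1002 g


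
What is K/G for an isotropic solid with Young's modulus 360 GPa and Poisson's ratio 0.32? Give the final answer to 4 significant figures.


G = E / (2*(1+nu))
G = 360 / (2*(1+0.32)) = 136.364 GPa
K = E / (3*(1-2*nu))
K = 360 / (3*(1-2*0.32)) = 333.333 GPa
K/G = 333.333 / 136.364 = 2.444


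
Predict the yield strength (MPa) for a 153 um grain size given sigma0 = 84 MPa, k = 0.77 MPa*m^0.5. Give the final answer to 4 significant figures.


sigma_y = sigma0 + k / sqrt(d)
d = 153 um = 1.53e-04 m
sigma_y = 84 + 0.77 / sqrt(1.53e-04)
sigma_y = 146.3 MPa


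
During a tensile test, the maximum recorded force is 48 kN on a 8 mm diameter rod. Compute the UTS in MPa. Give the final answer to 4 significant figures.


A0 = pi*(d/2)^2 = pi*(8/2)^2 = 50.2655 mm^2
UTS = F_max / A0 = 48*1000 / 50.2655
UTS = 954.9 MPa


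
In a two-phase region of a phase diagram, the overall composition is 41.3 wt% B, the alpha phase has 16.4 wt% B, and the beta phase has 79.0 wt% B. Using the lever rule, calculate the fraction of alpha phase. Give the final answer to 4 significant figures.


f_alpha = (C_beta - C0) / (C_beta - C_alpha)
f_alpha = (79.0 - 41.3) / (79.0 - 16.4)
f_alpha = 0.6022


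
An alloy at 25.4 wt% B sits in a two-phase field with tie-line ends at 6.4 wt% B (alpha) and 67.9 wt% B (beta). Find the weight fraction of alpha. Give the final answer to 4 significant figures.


f_alpha = (C_beta - C0) / (C_beta - C_alpha)
f_alpha = (67.9 - 25.4) / (67.9 - 6.4)
f_alpha = 0.6911


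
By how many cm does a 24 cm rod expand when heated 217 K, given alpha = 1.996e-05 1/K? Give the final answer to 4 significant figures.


dL = L0 * alpha * dT
dL = 24 * 1.996e-05 * 217
dL = 0.104 cm


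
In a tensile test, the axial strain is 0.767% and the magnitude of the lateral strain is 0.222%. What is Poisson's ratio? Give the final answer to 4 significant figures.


nu = -epsilon_lat / epsilon_axial
Lateral strain is contraction (negative), so using magnitudes:
nu = 0.222 / 0.767
nu = 0.2894


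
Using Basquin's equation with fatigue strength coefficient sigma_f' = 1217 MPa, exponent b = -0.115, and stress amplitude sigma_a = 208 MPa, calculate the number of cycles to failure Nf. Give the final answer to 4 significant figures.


sigma_a = sigma_f' * (2*Nf)^b
2*Nf = (sigma_a / sigma_f')^(1/b)
2*Nf = (208 / 1217)^(1/-0.115)
2*Nf = 4.69398e+06
Nf = 2.347e+06 cycles


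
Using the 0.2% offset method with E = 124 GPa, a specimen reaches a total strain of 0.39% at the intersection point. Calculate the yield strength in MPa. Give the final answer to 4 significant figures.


Offset strain = 0.002
Elastic strain at yield = total_strain - offset = 3.9e-03 - 0.002 = 1.9e-03
sigma_y = E * elastic_strain = 124000 * 1.9e-03
sigma_y = 235.6 MPa


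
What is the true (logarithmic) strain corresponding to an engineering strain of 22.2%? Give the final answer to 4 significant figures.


epsilon_true = ln(1 + epsilon_eng)
epsilon_true = ln(1 + 0.222)
epsilon_true = 0.2005


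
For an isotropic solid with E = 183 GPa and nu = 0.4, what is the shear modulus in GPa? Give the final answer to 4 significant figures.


G = E / (2*(1+nu))
G = 183 / (2*(1+0.4))
G = 65.36 GPa


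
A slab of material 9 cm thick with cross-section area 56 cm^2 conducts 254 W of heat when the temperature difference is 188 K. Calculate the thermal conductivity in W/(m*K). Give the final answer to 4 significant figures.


k = Q*L / (A*dT)
L = 0.09 m, A = 5.6e-03 m^2
k = 254 * 0.09 / (5.6e-03 * 188)
k = 21.71 W/(m*K)


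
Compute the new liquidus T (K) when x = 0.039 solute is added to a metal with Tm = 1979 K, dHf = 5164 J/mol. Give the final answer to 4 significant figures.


dT = R*Tm^2*x / dHf
dT = 8.314 * 1979^2 * 0.039 / 5164
dT = 245.912 K
T_new = 1979 - 245.912 = 1733 K


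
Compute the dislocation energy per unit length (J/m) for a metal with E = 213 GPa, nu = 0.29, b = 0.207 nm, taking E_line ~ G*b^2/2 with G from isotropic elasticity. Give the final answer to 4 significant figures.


Step 1: G = E / (2*(1+nu))
G = 213 / (2*(1+0.29)) = 82.5581 GPa = 8.25581e+10 Pa
Step 2: E_line = G*b^2/2
b = 0.207 nm = 2.07e-10 m
E_line = 0.5 * 8.25581e+10 * (2.07e-10)^2 = 1.769e-09 J/m


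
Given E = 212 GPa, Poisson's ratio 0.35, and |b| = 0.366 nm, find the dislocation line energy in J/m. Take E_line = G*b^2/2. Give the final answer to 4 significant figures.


Step 1: G = E / (2*(1+nu))
G = 212 / (2*(1+0.35)) = 78.5185 GPa = 7.85185e+10 Pa
Step 2: E_line = G*b^2/2
b = 0.366 nm = 3.66e-10 m
E_line = 0.5 * 7.85185e+10 * (3.66e-10)^2 = 5.259e-09 J/m


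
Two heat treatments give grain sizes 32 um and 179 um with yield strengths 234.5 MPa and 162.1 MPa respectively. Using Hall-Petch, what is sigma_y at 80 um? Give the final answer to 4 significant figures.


sigma_y = sigma0 + k / sqrt(d)
1/sqrt(d1) = 1/sqrt(3.2e-05) = 176.777;  1/sqrt(d2) = 74.7435
k = (sigma1 - sigma2) / (1/sqrt(d1) - 1/sqrt(d2)) = (234.5 - 162.1) / (176.777 - 74.7435) = 0.709573 MPa*m^0.5
sigma0 = sigma1 - k/sqrt(d1) = 234.5 - 0.709573*176.777 = 109.064 MPa
sigma_y(d3) = 109.064 + 0.709573 / sqrt(8e-05) = 188.4 MPa


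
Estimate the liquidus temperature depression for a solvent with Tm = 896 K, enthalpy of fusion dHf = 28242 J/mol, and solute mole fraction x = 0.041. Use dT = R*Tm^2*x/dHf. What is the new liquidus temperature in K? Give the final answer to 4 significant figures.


dT = R*Tm^2*x / dHf
dT = 8.314 * 896^2 * 0.041 / 28242
dT = 9.68979 K
T_new = 896 - 9.68979 = 886.3 K


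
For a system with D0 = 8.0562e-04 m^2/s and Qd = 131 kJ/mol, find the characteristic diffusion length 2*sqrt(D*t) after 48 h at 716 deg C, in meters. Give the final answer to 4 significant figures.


Step 1: D = D0 * exp(-Qd/(R*T))
T = 989.15 K
D = 8.0562e-04 * exp(-131e3 / (8.314 * 989.15)) = 9.72936e-11 m^2/s
Step 2: L = 2*sqrt(D*t)
t = 48 h = 172800 s
L = 2*sqrt(9.72936e-11 * 172800) = 8.201e-03 m


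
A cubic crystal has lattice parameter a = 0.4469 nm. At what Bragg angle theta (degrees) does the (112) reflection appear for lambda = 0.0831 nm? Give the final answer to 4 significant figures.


d = a / sqrt(h^2+k^2+l^2)
d = 0.4469 / sqrt(6) = 0.182446 nm
lambda = 2*d*sin(theta)  =>  sin(theta) = lambda / (2*d)
sin(theta) = 0.0831 / (2 * 0.182446) = 0.227738
theta = 13.16 deg


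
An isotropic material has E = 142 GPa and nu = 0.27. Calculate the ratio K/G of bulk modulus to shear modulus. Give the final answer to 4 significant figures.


G = E / (2*(1+nu))
G = 142 / (2*(1+0.27)) = 55.9055 GPa
K = E / (3*(1-2*nu))
K = 142 / (3*(1-2*0.27)) = 102.899 GPa
K/G = 102.899 / 55.9055 = 1.841


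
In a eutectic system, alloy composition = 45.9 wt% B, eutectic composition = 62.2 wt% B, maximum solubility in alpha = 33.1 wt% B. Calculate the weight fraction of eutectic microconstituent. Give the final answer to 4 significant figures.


f_primary = (C_e - C0) / (C_e - C_alpha_max)
f_primary = (62.2 - 45.9) / (62.2 - 33.1)
f_primary = 0.560137
f_eutectic = 1 - 0.560137 = 0.4399


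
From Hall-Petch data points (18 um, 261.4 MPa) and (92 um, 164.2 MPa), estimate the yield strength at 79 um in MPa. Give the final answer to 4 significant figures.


sigma_y = sigma0 + k / sqrt(d)
1/sqrt(d1) = 1/sqrt(1.8e-05) = 235.702;  1/sqrt(d2) = 104.257
k = (sigma1 - sigma2) / (1/sqrt(d1) - 1/sqrt(d2)) = (261.4 - 164.2) / (235.702 - 104.257) = 0.739472 MPa*m^0.5
sigma0 = sigma1 - k/sqrt(d1) = 261.4 - 0.739472*235.702 = 87.1047 MPa
sigma_y(d3) = 87.1047 + 0.739472 / sqrt(7.9e-05) = 170.3 MPa


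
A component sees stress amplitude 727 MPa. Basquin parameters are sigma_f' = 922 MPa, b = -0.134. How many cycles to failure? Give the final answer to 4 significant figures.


sigma_a = sigma_f' * (2*Nf)^b
2*Nf = (sigma_a / sigma_f')^(1/b)
2*Nf = (727 / 922)^(1/-0.134)
2*Nf = 5.89011
Nf = 2.945 cycles


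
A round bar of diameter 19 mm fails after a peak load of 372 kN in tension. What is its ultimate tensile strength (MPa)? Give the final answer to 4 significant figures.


A0 = pi*(d/2)^2 = pi*(19/2)^2 = 283.529 mm^2
UTS = F_max / A0 = 372*1000 / 283.529
UTS = 1312 MPa


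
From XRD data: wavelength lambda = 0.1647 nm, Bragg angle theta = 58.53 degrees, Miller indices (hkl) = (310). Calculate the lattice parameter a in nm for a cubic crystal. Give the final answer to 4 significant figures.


d = lambda / (2*sin(theta))
d = 0.1647 / (2*sin(58.53 deg))
d = 0.0965514 nm
a = d * sqrt(h^2+k^2+l^2) = 0.0965514 * sqrt(10)
a = 0.3053 nm


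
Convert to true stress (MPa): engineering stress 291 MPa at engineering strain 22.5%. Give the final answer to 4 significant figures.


sigma_true = sigma_eng * (1 + epsilon_eng)
sigma_true = 291 * (1 + 0.225)
sigma_true = 356.5 MPa


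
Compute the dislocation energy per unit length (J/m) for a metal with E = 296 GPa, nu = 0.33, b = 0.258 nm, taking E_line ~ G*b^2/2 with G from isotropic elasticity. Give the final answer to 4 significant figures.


Step 1: G = E / (2*(1+nu))
G = 296 / (2*(1+0.33)) = 111.278 GPa = 1.11278e+11 Pa
Step 2: E_line = G*b^2/2
b = 0.258 nm = 2.58e-10 m
E_line = 0.5 * 1.11278e+11 * (2.58e-10)^2 = 3.704e-09 J/m


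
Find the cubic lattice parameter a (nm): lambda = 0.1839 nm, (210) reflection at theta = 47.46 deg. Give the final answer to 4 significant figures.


d = lambda / (2*sin(theta))
d = 0.1839 / (2*sin(47.46 deg))
d = 0.124795 nm
a = d * sqrt(h^2+k^2+l^2) = 0.124795 * sqrt(5)
a = 0.2791 nm


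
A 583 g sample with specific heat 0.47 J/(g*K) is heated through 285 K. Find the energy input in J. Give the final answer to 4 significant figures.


Q = m * cp * dT
Q = 583 * 0.47 * 285
Q = 78090 J


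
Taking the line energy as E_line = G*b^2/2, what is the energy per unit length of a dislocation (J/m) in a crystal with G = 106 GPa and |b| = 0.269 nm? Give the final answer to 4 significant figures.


E = G*b^2/2
b = 0.269 nm = 2.69e-10 m
G = 106 GPa = 1.06e+11 Pa
E = 0.5 * 1.06e+11 * (2.69e-10)^2
E = 3.835e-09 J/m


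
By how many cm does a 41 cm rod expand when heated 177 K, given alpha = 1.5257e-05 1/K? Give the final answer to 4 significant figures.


dL = L0 * alpha * dT
dL = 41 * 1.5257e-05 * 177
dL = 0.1107 cm


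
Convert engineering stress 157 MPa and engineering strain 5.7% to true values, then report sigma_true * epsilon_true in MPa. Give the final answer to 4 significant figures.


sigma_true = sigma_eng * (1 + epsilon_eng)
sigma_true = 157 * (1 + 0.057) = 165.949 MPa
epsilon_true = ln(1 + epsilon_eng)
epsilon_true = ln(1 + 0.057) = 0.0554347
sigma_true * epsilon_true = 165.949 * 0.0554347 = 9.199 MPa


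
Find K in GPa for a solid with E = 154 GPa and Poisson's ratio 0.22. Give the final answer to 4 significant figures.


K = E / (3*(1-2*nu))
K = 154 / (3*(1-2*0.22))
K = 91.67 GPa


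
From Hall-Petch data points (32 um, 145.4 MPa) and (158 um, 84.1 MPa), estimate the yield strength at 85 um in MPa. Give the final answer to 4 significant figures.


sigma_y = sigma0 + k / sqrt(d)
1/sqrt(d1) = 1/sqrt(3.2e-05) = 176.777;  1/sqrt(d2) = 79.5557
k = (sigma1 - sigma2) / (1/sqrt(d1) - 1/sqrt(d2)) = (145.4 - 84.1) / (176.777 - 79.5557) = 0.630522 MPa*m^0.5
sigma0 = sigma1 - k/sqrt(d1) = 145.4 - 0.630522*176.777 = 33.9383 MPa
sigma_y(d3) = 33.9383 + 0.630522 / sqrt(8.5e-05) = 102.3 MPa


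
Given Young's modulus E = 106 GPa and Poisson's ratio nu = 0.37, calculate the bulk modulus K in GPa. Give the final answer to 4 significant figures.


K = E / (3*(1-2*nu))
K = 106 / (3*(1-2*0.37))
K = 135.9 GPa
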